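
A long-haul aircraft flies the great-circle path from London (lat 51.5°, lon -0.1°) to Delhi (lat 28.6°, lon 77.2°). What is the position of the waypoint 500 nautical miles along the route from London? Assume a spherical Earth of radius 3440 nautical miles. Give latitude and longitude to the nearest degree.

Convert each endpoint to a unit vector on the sphere (x = cos φ cos λ, y = cos φ sin λ, z = sin φ).
The central angle between the endpoints is δ = arccos(p₁·p₂) ≈ 1.053 rad (60.3°). The total great-circle distance is δ·R ≈ 1.053 × 3440 ≈ 3623 nmi, so the target fraction is f = 500/3623 ≈ 0.138.
Interpolate at f ≈ 0.138 with slerp weights a = sin((1−f)δ)/sin δ ≈ 0.907, b = sin(fδ)/sin δ ≈ 0.167.
p = a·p₁ + b·p₂ ≈ (0.597, 0.142, 0.790); φ = arcsin(p_z) ≈ 52.15°, λ = atan2(p_y, p_x) ≈ 13.35°.

≈ lat 52°, lon 13°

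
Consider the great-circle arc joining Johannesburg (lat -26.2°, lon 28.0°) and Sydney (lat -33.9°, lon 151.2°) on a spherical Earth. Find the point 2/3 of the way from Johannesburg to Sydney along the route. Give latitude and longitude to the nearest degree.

≈ lat -50°, lon 111°

Convert each endpoint to a unit vector on the sphere (x = cos φ cos λ, y = cos φ sin λ, z = sin φ).
The central angle between the endpoints is δ = arccos(p₁·p₂) ≈ 1.733 rad (99.3°).
Interpolate at f = 2/3 with slerp weights a = sin((1−f)δ)/sin δ ≈ 0.553, b = sin(fδ)/sin δ ≈ 0.927.
p = a·p₁ + b·p₂ ≈ (-0.236, 0.604, -0.761); φ = arcsin(p_z) ≈ -49.59°, λ = atan2(p_y, p_x) ≈ 111.34°.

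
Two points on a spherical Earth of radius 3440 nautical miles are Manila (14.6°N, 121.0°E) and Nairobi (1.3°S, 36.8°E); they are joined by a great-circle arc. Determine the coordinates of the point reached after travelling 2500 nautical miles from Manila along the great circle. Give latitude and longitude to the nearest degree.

≈ 9°N, 79°E

Write both endpoints as unit vectors p₁, p₂ with components (cos φ cos λ, cos φ sin λ, sin φ).
The central angle between the endpoints is δ = arccos(p₁·p₂) ≈ 1.479 rad (84.7°). The total great-circle distance is δ·R ≈ 1.479 × 3440 ≈ 5086 nmi, so the target fraction is f = 2500/5086 ≈ 0.492.
Interpolate at f ≈ 0.492 with slerp weights a = sin((1−f)δ)/sin δ ≈ 0.686, b = sin(fδ)/sin δ ≈ 0.667.
p = a·p₁ + b·p₂ ≈ (0.192, 0.969, 0.158); φ = arcsin(p_z) ≈ 9.08°, λ = atan2(p_y, p_x) ≈ 78.77°.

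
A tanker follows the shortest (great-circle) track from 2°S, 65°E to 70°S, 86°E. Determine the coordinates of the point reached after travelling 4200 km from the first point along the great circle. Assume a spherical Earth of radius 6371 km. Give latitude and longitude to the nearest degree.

≈ 39°S, 71°E

Convert each endpoint to a unit vector on the sphere (x = cos φ cos λ, y = cos φ sin λ, z = sin φ).
The central angle between the endpoints is δ = arccos(p₁·p₂) ≈ 1.211 rad (69.4°). The total great-circle distance is δ·R ≈ 1.211 × 6371 ≈ 7717 km, so the target fraction is f = 4200/7717 ≈ 0.544.
Interpolate at f ≈ 0.544 with slerp weights a = sin((1−f)δ)/sin δ ≈ 0.560, b = sin(fδ)/sin δ ≈ 0.654.
p = a·p₁ + b·p₂ ≈ (0.252, 0.731, -0.634); φ = arcsin(p_z) ≈ -39.38°, λ = atan2(p_y, p_x) ≈ 70.96°.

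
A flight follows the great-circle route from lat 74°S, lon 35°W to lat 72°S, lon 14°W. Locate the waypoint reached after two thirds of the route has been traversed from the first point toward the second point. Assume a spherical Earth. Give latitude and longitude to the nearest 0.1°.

≈ lat 72.9°S, lon 20.4°W

The haversine formula gives a central angle δ ≈ 0.112 rad (6.4°) between the endpoints.
Interpolate at f = 2/3 with slerp weights a = sin((1−f)δ)/sin δ ≈ 0.334, b = sin(fδ)/sin δ ≈ 0.667.
p = a·p₁ + b·p₂ ≈ (0.276, -0.103, -0.956); φ = arcsin(p_z) ≈ -72.90°, λ = atan2(p_y, p_x) ≈ -20.44°.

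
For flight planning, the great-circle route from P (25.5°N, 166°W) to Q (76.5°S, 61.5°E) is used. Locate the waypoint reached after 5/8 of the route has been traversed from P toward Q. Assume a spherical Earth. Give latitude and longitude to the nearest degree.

Write both endpoints as unit vectors p₁, p₂ with components (cos φ cos λ, cos φ sin λ, sin φ).
The central angle between the endpoints is δ = arccos(p₁·p₂) ≈ 2.166 rad (124.1°).
Interpolate at f = 5/8 with slerp weights a = sin((1−f)δ)/sin δ ≈ 0.877, b = sin(fδ)/sin δ ≈ 1.180.
p = a·p₁ + b·p₂ ≈ (-0.637, 0.051, -0.770); φ = arcsin(p_z) ≈ -50.32°, λ = atan2(p_y, p_x) ≈ 175.46°.

≈ (50°S, 175°E)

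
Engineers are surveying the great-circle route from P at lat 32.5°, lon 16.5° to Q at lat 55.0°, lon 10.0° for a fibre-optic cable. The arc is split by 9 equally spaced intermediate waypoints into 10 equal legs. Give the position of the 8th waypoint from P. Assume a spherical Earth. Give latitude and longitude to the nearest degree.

Write both endpoints as unit vectors p₁, p₂ with components (cos φ cos λ, cos φ sin λ, sin φ).
The central angle between the endpoints is δ = arccos(p₁·p₂) ≈ 0.401 rad (23.0°).
Interpolate at f = 8/10 with slerp weights a = sin((1−f)δ)/sin δ ≈ 0.205, b = sin(fδ)/sin δ ≈ 0.808.
p = a·p₁ + b·p₂ ≈ (0.622, 0.130, 0.772); φ = arcsin(p_z) ≈ 50.53°, λ = atan2(p_y, p_x) ≈ 11.77°.

≈ lat 51°, lon 12°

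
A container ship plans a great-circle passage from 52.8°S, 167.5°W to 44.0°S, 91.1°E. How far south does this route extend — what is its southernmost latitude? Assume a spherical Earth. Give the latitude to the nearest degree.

The great circle lies in the plane with unit normal n̂ = (p₁ × p₂)/|p₁ × p₂|.
Here n̂_z ≈ -0.482; the vertex latitude is φ_max = arccos|n̂_z| ≈ 61.2°.
Check via Clairaut: cos φ_max = |cos φ₁| · sin C = cos(52.8°)·sin(127.1°) ≈ 0.482, again giving ≈ 61.2°.

≈ 61°S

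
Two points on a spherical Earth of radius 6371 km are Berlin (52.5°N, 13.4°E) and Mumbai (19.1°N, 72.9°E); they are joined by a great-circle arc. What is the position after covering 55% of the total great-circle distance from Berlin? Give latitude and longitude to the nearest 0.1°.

Convert each endpoint to a unit vector on the sphere (x = cos φ cos λ, y = cos φ sin λ, z = sin φ).
The central angle between the endpoints is δ = arccos(p₁·p₂) ≈ 0.987 rad (56.5°).
Interpolate at f = 0.55 with slerp weights a = sin((1−f)δ)/sin δ ≈ 0.515, b = sin(fδ)/sin δ ≈ 0.619.
p = a·p₁ + b·p₂ ≈ (0.477, 0.632, 0.611); φ = arcsin(p_z) ≈ 37.67°, λ = atan2(p_y, p_x) ≈ 52.95°.

≈ 37.7°N, 52.9°E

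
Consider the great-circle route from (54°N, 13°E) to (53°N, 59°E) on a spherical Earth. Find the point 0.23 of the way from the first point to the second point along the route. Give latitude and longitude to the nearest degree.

≈ (55°N, 23°E)

Write both endpoints as unit vectors p₁, p₂ with components (cos φ cos λ, cos φ sin λ, sin φ).
The central angle between the endpoints is δ = arccos(p₁·p₂) ≈ 0.469 rad (26.9°).
Interpolate at f = 0.23 with slerp weights a = sin((1−f)δ)/sin δ ≈ 0.782, b = sin(fδ)/sin δ ≈ 0.238.
p = a·p₁ + b·p₂ ≈ (0.522, 0.226, 0.823); φ = arcsin(p_z) ≈ 55.35°, λ = atan2(p_y, p_x) ≈ 23.45°.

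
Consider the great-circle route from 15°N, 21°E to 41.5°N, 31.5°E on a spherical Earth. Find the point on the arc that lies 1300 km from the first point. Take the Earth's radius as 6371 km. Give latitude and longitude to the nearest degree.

≈ 26°N, 25°E

Write both endpoints as unit vectors p₁, p₂ with components (cos φ cos λ, cos φ sin λ, sin φ).
The central angle between the endpoints is δ = arccos(p₁·p₂) ≈ 0.489 rad (28.0°). The total great-circle distance is δ·R ≈ 0.489 × 6371 ≈ 3115 km, so the target fraction is f = 1300/3115 ≈ 0.417.
Interpolate at f ≈ 0.417 with slerp weights a = sin((1−f)δ)/sin δ ≈ 0.598, b = sin(fδ)/sin δ ≈ 0.431.
p = a·p₁ + b·p₂ ≈ (0.815, 0.376, 0.441); φ = arcsin(p_z) ≈ 26.15°, λ = atan2(p_y, p_x) ≈ 24.76°.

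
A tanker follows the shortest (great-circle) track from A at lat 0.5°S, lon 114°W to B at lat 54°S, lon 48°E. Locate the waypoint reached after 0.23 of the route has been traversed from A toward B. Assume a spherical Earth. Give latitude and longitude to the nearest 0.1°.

≈ lat 28.2°S, lon 107.3°W

Write both endpoints as unit vectors p₁, p₂ with components (cos φ cos λ, cos φ sin λ, sin φ).
The central angle between the endpoints is δ = arccos(p₁·p₂) ≈ 2.155 rad (123.5°).
Interpolate at f = 0.23 with slerp weights a = sin((1−f)δ)/sin δ ≈ 1.194, b = sin(fδ)/sin δ ≈ 0.570.
p = a·p₁ + b·p₂ ≈ (-0.261, -0.842, -0.472); φ = arcsin(p_z) ≈ -28.16°, λ = atan2(p_y, p_x) ≈ -107.25°.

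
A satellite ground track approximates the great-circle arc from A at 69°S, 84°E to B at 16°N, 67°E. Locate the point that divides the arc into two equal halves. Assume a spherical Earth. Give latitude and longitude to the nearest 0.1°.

The haversine formula gives a central angle δ ≈ 1.499 rad (85.9°) between the endpoints.
Interpolate at f = 1/2 with slerp weights a = sin((1−f)δ)/sin δ ≈ 0.683, b = sin(fδ)/sin δ ≈ 0.683.
p = a·p₁ + b·p₂ ≈ (0.282, 0.848, -0.449); φ = arcsin(p_z) ≈ -26.70°, λ = atan2(p_y, p_x) ≈ 71.59°.

≈ 26.7°S, 71.6°E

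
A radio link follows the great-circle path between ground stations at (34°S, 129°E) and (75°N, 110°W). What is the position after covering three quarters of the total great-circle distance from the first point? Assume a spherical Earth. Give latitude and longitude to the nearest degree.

From cos δ = sin φ₁ sin φ₂ + cos φ₁ cos φ₂ cos Δλ, the central angle is δ ≈ 2.279 rad (130.6°).
Interpolate at f = 3/4 with slerp weights a = sin((1−f)δ)/sin δ ≈ 0.710, b = sin(fδ)/sin δ ≈ 1.304.
p = a·p₁ + b·p₂ ≈ (-0.486, 0.141, 0.863); φ = arcsin(p_z) ≈ 59.60°, λ = atan2(p_y, p_x) ≈ 163.88°.

≈ (60°N, 164°E)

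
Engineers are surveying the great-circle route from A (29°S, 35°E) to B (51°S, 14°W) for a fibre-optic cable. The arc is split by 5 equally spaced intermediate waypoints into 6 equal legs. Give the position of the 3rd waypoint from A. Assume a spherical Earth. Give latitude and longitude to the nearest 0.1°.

From cos δ = sin φ₁ sin φ₂ + cos φ₁ cos φ₂ cos Δλ, the central angle is δ ≈ 0.741 rad (42.4°).
Interpolate at f = 3/6 with slerp weights a = sin((1−f)δ)/sin δ ≈ 0.536, b = sin(fδ)/sin δ ≈ 0.536.
p = a·p₁ + b·p₂ ≈ (0.712, 0.187, -0.677); φ = arcsin(p_z) ≈ -42.60°, λ = atan2(p_y, p_x) ≈ 14.75°.

≈ (42.6°S, 14.8°E)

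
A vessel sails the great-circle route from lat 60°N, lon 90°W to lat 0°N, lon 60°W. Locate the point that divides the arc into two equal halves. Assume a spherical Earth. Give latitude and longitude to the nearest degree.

Convert each endpoint to a unit vector on the sphere (x = cos φ cos λ, y = cos φ sin λ, z = sin φ).
The central angle between the endpoints is δ = arccos(p₁·p₂) ≈ 1.123 rad (64.3°).
Interpolate at f = 1/2 with slerp weights a = sin((1−f)δ)/sin δ ≈ 0.591, b = sin(fδ)/sin δ ≈ 0.591.
p = a·p₁ + b·p₂ ≈ (0.295, -0.807, 0.512); φ = arcsin(p_z) ≈ 30.77°, λ = atan2(p_y, p_x) ≈ -69.90°.

≈ lat 31°N, lon 70°W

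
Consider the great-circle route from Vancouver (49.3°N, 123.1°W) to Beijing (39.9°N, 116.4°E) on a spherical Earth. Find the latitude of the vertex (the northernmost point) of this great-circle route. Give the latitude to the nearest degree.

The great circle lies in the plane with unit normal n̂ = (p₁ × p₂)/|p₁ × p₂|.
Here n̂_z ≈ -0.443; the vertex latitude is φ_max = arccos|n̂_z| ≈ 63.7°.
Check via Clairaut: cos φ_max = |cos φ₁| · sin C = cos(49.3°)·sin(42.8°) ≈ 0.443, again giving ≈ 63.7°.

≈ 64°N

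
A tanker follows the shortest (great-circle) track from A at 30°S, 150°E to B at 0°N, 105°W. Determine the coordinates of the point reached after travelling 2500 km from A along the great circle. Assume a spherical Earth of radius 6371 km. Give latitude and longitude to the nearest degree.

≈ 30°S, 176°E

Write both endpoints as unit vectors p₁, p₂ with components (cos φ cos λ, cos φ sin λ, sin φ).
The central angle between the endpoints is δ = arccos(p₁·p₂) ≈ 1.797 rad (103.0°). The total great-circle distance is δ·R ≈ 1.797 × 6371 ≈ 11448 km, so the target fraction is f = 2500/11448 ≈ 0.218.
Interpolate at f ≈ 0.218 with slerp weights a = sin((1−f)δ)/sin δ ≈ 1.012, b = sin(fδ)/sin δ ≈ 0.392.
p = a·p₁ + b·p₂ ≈ (-0.861, 0.059, -0.506); φ = arcsin(p_z) ≈ -30.40°, λ = atan2(p_y, p_x) ≈ 176.07°.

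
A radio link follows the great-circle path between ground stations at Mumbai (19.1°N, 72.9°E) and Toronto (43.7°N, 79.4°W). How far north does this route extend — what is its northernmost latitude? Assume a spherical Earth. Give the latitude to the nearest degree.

≈ 70°N

The great circle lies in the plane with unit normal n̂ = (p₁ × p₂)/|p₁ × p₂|.
Here n̂_z ≈ -0.343; the vertex latitude is φ_max = arccos|n̂_z| ≈ 69.9°.
Check via Clairaut: cos φ_max = |cos φ₁| · sin C = cos(19.1°)·sin(21.3°) ≈ 0.343, again giving ≈ 69.9°.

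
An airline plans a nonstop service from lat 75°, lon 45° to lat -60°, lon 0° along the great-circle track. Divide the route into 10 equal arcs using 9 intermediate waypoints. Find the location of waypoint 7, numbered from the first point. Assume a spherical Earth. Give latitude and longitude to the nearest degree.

≈ lat -19°, lon 11°

From cos δ = sin φ₁ sin φ₂ + cos φ₁ cos φ₂ cos Δλ, the central angle is δ ≈ 2.411 rad (138.2°).
Interpolate at f = 7/10 with slerp weights a = sin((1−f)δ)/sin δ ≈ 0.992, b = sin(fδ)/sin δ ≈ 1.489.
p = a·p₁ + b·p₂ ≈ (0.926, 0.182, -0.331); φ = arcsin(p_z) ≈ -19.32°, λ = atan2(p_y, p_x) ≈ 11.10°.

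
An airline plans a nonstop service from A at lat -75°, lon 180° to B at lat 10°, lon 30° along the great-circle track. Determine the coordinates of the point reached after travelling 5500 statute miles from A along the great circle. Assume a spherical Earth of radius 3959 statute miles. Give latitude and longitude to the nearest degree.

≈ lat -23°, lon 35°

The haversine formula gives a central angle δ ≈ 1.970 rad (112.9°) between the endpoints. The total great-circle distance is δ·R ≈ 1.970 × 3959 ≈ 7798 mi, so the target fraction is f = 5500/7798 ≈ 0.705.
Interpolate at f ≈ 0.705 with slerp weights a = sin((1−f)δ)/sin δ ≈ 0.595, b = sin(fδ)/sin δ ≈ 1.067.
p = a·p₁ + b·p₂ ≈ (0.756, 0.526, -0.390); φ = arcsin(p_z) ≈ -22.93°, λ = atan2(p_y, p_x) ≈ 34.80°.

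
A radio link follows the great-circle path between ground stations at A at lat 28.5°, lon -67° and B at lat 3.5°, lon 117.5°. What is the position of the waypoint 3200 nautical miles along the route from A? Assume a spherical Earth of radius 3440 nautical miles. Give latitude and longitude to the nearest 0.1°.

≈ lat 79.2°, lon -105.7°

Write both endpoints as unit vectors p₁, p₂ with components (cos φ cos λ, cos φ sin λ, sin φ).
The central angle between the endpoints is δ = arccos(p₁·p₂) ≈ 2.578 rad (147.7°). The total great-circle distance is δ·R ≈ 2.578 × 3440 ≈ 8868 nmi, so the target fraction is f = 3200/8868 ≈ 0.361.
Interpolate at f ≈ 0.361 with slerp weights a = sin((1−f)δ)/sin δ ≈ 1.866, b = sin(fδ)/sin δ ≈ 1.501.
p = a·p₁ + b·p₂ ≈ (-0.051, -0.181, 0.982); φ = arcsin(p_z) ≈ 79.16°, λ = atan2(p_y, p_x) ≈ -105.68°.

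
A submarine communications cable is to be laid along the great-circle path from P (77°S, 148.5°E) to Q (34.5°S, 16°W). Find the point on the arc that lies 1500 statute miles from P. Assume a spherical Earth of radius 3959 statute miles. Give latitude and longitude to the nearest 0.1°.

≈ (80.4°S, 0.4°E)

Write both endpoints as unit vectors p₁, p₂ with components (cos φ cos λ, cos φ sin λ, sin φ).
The central angle between the endpoints is δ = arccos(p₁·p₂) ≈ 1.188 rad (68.1°). The total great-circle distance is δ·R ≈ 1.188 × 3959 ≈ 4704 mi, so the target fraction is f = 1500/4704 ≈ 0.319.
Interpolate at f ≈ 0.319 with slerp weights a = sin((1−f)δ)/sin δ ≈ 0.780, b = sin(fδ)/sin δ ≈ 0.399.
p = a·p₁ + b·p₂ ≈ (0.166, 0.001, -0.986); φ = arcsin(p_z) ≈ -80.43°, λ = atan2(p_y, p_x) ≈ 0.39°.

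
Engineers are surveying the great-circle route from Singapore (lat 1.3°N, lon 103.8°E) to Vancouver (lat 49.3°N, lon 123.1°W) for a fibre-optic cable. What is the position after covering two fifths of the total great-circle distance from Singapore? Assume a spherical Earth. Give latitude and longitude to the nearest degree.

Convert each endpoint to a unit vector on the sphere (x = cos φ cos λ, y = cos φ sin λ, z = sin φ).
The central angle between the endpoints is δ = arccos(p₁·p₂) ≈ 2.013 rad (115.4°).
Interpolate at f = 2/5 with slerp weights a = sin((1−f)δ)/sin δ ≈ 1.035, b = sin(fδ)/sin δ ≈ 0.798.
p = a·p₁ + b·p₂ ≈ (-0.531, 0.569, 0.628); φ = arcsin(p_z) ≈ 38.93°, λ = atan2(p_y, p_x) ≈ 133.04°.

≈ lat 39°N, lon 133°E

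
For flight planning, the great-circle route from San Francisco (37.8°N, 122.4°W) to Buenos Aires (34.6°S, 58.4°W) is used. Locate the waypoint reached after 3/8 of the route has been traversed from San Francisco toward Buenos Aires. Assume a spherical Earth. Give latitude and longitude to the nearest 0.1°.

≈ (11.3°N, 96.6°W)

The haversine formula gives a central angle δ ≈ 1.634 rad (93.6°) between the endpoints.
Interpolate at f = 3/8 with slerp weights a = sin((1−f)δ)/sin δ ≈ 0.854, b = sin(fδ)/sin δ ≈ 0.576.
p = a·p₁ + b·p₂ ≈ (-0.113, -0.974, 0.196); φ = arcsin(p_z) ≈ 11.33°, λ = atan2(p_y, p_x) ≈ -96.63°.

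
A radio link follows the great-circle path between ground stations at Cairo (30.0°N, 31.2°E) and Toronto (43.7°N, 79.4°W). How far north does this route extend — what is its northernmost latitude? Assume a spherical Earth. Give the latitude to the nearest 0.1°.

The great circle lies in the plane with unit normal n̂ = (p₁ × p₂)/|p₁ × p₂|.
Here n̂_z ≈ -0.591; the vertex latitude is φ_max = arccos|n̂_z| ≈ 53.8°.

≈ 53.8°N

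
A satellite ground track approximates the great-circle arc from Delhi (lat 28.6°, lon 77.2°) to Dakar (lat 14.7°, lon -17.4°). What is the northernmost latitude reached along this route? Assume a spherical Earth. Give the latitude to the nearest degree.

≈ 32°

The great circle lies in the plane with unit normal n̂ = (p₁ × p₂)/|p₁ × p₂|.
Here n̂_z ≈ -0.848; the vertex latitude is φ_max = arccos|n̂_z| ≈ 32.0°.
Check via Clairaut: cos φ_max = |cos φ₁| · sin C = cos(28.6°)·sin(74.9°) ≈ 0.848, again giving ≈ 32.0°.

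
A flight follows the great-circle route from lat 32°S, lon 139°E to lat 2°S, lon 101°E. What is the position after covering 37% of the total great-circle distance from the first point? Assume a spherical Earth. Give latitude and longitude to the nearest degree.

≈ lat 22°S, lon 123°E

Convert each endpoint to a unit vector on the sphere (x = cos φ cos λ, y = cos φ sin λ, z = sin φ).
The central angle between the endpoints is δ = arccos(p₁·p₂) ≈ 0.814 rad (46.7°).
Interpolate at f = 0.37 with slerp weights a = sin((1−f)δ)/sin δ ≈ 0.675, b = sin(fδ)/sin δ ≈ 0.408.
p = a·p₁ + b·p₂ ≈ (-0.510, 0.776, -0.372); φ = arcsin(p_z) ≈ -21.83°, λ = atan2(p_y, p_x) ≈ 123.31°.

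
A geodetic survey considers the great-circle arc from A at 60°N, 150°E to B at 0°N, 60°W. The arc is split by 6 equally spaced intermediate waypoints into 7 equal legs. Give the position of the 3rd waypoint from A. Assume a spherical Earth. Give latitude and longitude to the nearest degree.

≈ 61°N, 92°W

The haversine formula gives a central angle δ ≈ 2.019 rad (115.7°) between the endpoints.
Interpolate at f = 3/7 with slerp weights a = sin((1−f)δ)/sin δ ≈ 1.014, b = sin(fδ)/sin δ ≈ 0.844.
p = a·p₁ + b·p₂ ≈ (-0.017, -0.478, 0.878); φ = arcsin(p_z) ≈ 61.44°, λ = atan2(p_y, p_x) ≈ -92.03°.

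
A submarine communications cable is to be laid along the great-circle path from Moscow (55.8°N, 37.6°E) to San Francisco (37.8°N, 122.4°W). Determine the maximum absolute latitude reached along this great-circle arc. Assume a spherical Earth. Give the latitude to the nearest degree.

≈ 81°N

The great circle lies in the plane with unit normal n̂ = (p₁ × p₂)/|p₁ × p₂|.
Here n̂_z ≈ -0.153; the vertex latitude is φ_max = arccos|n̂_z| ≈ 81.2°.
Check via Clairaut: cos φ_max = |cos φ₁| · sin C = cos(55.8°)·sin(15.7°) ≈ 0.153, again giving ≈ 81.2°.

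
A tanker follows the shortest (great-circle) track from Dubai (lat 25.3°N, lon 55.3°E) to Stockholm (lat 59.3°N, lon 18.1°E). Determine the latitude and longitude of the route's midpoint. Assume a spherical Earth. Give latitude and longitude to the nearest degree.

≈ lat 44°N, lon 42°E

From cos δ = sin φ₁ sin φ₂ + cos φ₁ cos φ₂ cos Δλ, the central angle is δ ≈ 0.745 rad (42.7°).
Interpolate at f = 1/2 with slerp weights a = sin((1−f)δ)/sin δ ≈ 0.537, b = sin(fδ)/sin δ ≈ 0.537.
p = a·p₁ + b·p₂ ≈ (0.537, 0.484, 0.691); φ = arcsin(p_z) ≈ 43.71°, λ = atan2(p_y, p_x) ≈ 42.05°.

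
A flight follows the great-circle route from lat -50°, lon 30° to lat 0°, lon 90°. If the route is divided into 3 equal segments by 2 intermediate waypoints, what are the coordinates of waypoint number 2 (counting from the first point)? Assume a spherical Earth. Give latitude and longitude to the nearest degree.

≈ lat -19°, lon 75°

The haversine formula gives a central angle δ ≈ 1.244 rad (71.3°) between the endpoints.
Interpolate at f = 2/3 with slerp weights a = sin((1−f)δ)/sin δ ≈ 0.425, b = sin(fδ)/sin δ ≈ 0.779.
p = a·p₁ + b·p₂ ≈ (0.237, 0.915, -0.326); φ = arcsin(p_z) ≈ -19.02°, λ = atan2(p_y, p_x) ≈ 75.50°.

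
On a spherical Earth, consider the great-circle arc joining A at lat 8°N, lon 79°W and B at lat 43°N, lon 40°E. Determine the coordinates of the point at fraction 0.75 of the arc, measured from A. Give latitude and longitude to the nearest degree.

≈ lat 49°N, lon 3°E

Write both endpoints as unit vectors p₁, p₂ with components (cos φ cos λ, cos φ sin λ, sin φ).
The central angle between the endpoints is δ = arccos(p₁·p₂) ≈ 1.830 rad (104.8°).
Interpolate at f = 0.75 with slerp weights a = sin((1−f)δ)/sin δ ≈ 0.457, b = sin(fδ)/sin δ ≈ 1.014.
p = a·p₁ + b·p₂ ≈ (0.655, 0.033, 0.755); φ = arcsin(p_z) ≈ 49.05°, λ = atan2(p_y, p_x) ≈ 2.85°.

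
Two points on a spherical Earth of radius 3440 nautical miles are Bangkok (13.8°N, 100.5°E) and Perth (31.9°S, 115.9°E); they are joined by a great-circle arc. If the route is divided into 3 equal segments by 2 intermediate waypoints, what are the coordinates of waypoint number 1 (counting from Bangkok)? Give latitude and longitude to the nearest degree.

Write both endpoints as unit vectors p₁, p₂ with components (cos φ cos λ, cos φ sin λ, sin φ).
The central angle between the endpoints is δ = arccos(p₁·p₂) ≈ 0.838 rad (48.0°).
Interpolate at f = 1/3 with slerp weights a = sin((1−f)δ)/sin δ ≈ 0.713, b = sin(fδ)/sin δ ≈ 0.371.
p = a·p₁ + b·p₂ ≈ (-0.264, 0.964, -0.026); φ = arcsin(p_z) ≈ -1.49°, λ = atan2(p_y, p_x) ≈ 105.30°.

≈ 1°S, 105°E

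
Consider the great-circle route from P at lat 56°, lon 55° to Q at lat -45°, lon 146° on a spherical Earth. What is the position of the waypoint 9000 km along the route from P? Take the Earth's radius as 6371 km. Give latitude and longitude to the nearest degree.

≈ lat -8°, lon 116°

Write both endpoints as unit vectors p₁, p₂ with components (cos φ cos λ, cos φ sin λ, sin φ).
The central angle between the endpoints is δ = arccos(p₁·p₂) ≈ 2.206 rad (126.4°). The total great-circle distance is δ·R ≈ 2.206 × 6371 ≈ 14053 km, so the target fraction is f = 9000/14053 ≈ 0.640.
Interpolate at f ≈ 0.640 with slerp weights a = sin((1−f)δ)/sin δ ≈ 0.885, b = sin(fδ)/sin δ ≈ 1.227.
p = a·p₁ + b·p₂ ≈ (-0.435, 0.890, -0.134); φ = arcsin(p_z) ≈ -7.68°, λ = atan2(p_y, p_x) ≈ 116.05°.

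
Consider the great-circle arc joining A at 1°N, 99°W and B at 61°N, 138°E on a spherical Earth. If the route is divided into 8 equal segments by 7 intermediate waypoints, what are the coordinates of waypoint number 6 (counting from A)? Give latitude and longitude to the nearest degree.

Convert each endpoint to a unit vector on the sphere (x = cos φ cos λ, y = cos φ sin λ, z = sin φ).
The central angle between the endpoints is δ = arccos(p₁·p₂) ≈ 1.822 rad (104.4°).
Interpolate at f = 6/8 with slerp weights a = sin((1−f)δ)/sin δ ≈ 0.454, b = sin(fδ)/sin δ ≈ 1.011.
p = a·p₁ + b·p₂ ≈ (-0.435, -0.121, 0.892); φ = arcsin(p_z) ≈ 63.15°, λ = atan2(p_y, p_x) ≈ -164.52°.

≈ 63°N, 165°W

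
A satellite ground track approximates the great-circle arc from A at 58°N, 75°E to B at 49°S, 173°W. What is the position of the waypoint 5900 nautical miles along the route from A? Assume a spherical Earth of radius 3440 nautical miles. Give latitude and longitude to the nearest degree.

Convert each endpoint to a unit vector on the sphere (x = cos φ cos λ, y = cos φ sin λ, z = sin φ).
The central angle between the endpoints is δ = arccos(p₁·p₂) ≈ 2.450 rad (140.4°). The total great-circle distance is δ·R ≈ 2.450 × 3440 ≈ 8428 nmi, so the target fraction is f = 5900/8428 ≈ 0.700.
Interpolate at f ≈ 0.700 with slerp weights a = sin((1−f)δ)/sin δ ≈ 1.051, b = sin(fδ)/sin δ ≈ 1.552.
p = a·p₁ + b·p₂ ≈ (-0.866, 0.414, -0.279); φ = arcsin(p_z) ≈ -16.23°, λ = atan2(p_y, p_x) ≈ 154.45°.

≈ 16°S, 154°E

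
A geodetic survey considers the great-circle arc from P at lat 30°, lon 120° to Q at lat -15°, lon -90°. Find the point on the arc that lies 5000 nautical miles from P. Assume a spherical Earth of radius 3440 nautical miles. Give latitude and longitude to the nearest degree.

≈ lat 22°, lon -145°

Convert each endpoint to a unit vector on the sphere (x = cos φ cos λ, y = cos φ sin λ, z = sin φ).
The central angle between the endpoints is δ = arccos(p₁·p₂) ≈ 2.594 rad (148.6°). The total great-circle distance is δ·R ≈ 2.594 × 3440 ≈ 8924 nmi, so the target fraction is f = 5000/8924 ≈ 0.560.
Interpolate at f ≈ 0.560 with slerp weights a = sin((1−f)δ)/sin δ ≈ 1.746, b = sin(fδ)/sin δ ≈ 1.908.
p = a·p₁ + b·p₂ ≈ (-0.756, -0.533, 0.379); φ = arcsin(p_z) ≈ 22.29°, λ = atan2(p_y, p_x) ≈ -144.80°.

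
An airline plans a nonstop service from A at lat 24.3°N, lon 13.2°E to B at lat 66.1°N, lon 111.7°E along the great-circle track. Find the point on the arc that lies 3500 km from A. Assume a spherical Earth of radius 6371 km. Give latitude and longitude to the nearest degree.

≈ lat 51°N, lon 34°E

The haversine formula gives a central angle δ ≈ 1.243 rad (71.2°) between the endpoints. The total great-circle distance is δ·R ≈ 1.243 × 6371 ≈ 7921 km, so the target fraction is f = 3500/7921 ≈ 0.442.
Interpolate at f ≈ 0.442 with slerp weights a = sin((1−f)δ)/sin δ ≈ 0.675, b = sin(fδ)/sin δ ≈ 0.551.
p = a·p₁ + b·p₂ ≈ (0.517, 0.348, 0.782); φ = arcsin(p_z) ≈ 51.46°, λ = atan2(p_y, p_x) ≈ 33.97°.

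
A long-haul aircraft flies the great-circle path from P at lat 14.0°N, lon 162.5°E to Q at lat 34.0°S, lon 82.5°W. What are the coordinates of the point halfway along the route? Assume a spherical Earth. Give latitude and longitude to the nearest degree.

≈ lat 18°S, lon 147°W

The haversine formula gives a central angle δ ≈ 2.066 rad (118.4°) between the endpoints.
Interpolate at f = 1/2 with slerp weights a = sin((1−f)δ)/sin δ ≈ 0.976, b = sin(fδ)/sin δ ≈ 0.976.
p = a·p₁ + b·p₂ ≈ (-0.798, -0.518, -0.310); φ = arcsin(p_z) ≈ -18.04°, λ = atan2(p_y, p_x) ≈ -147.03°.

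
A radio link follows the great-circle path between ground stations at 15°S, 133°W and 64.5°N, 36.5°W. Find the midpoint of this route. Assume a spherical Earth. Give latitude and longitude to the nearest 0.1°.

≈ 32.5°N, 108.0°W

Convert each endpoint to a unit vector on the sphere (x = cos φ cos λ, y = cos φ sin λ, z = sin φ).
The central angle between the endpoints is δ = arccos(p₁·p₂) ≈ 1.855 rad (106.3°).
Interpolate at f = 1/2 with slerp weights a = sin((1−f)δ)/sin δ ≈ 0.834, b = sin(fδ)/sin δ ≈ 0.834.
p = a·p₁ + b·p₂ ≈ (-0.261, -0.802, 0.537); φ = arcsin(p_z) ≈ 32.46°, λ = atan2(p_y, p_x) ≈ -108.00°.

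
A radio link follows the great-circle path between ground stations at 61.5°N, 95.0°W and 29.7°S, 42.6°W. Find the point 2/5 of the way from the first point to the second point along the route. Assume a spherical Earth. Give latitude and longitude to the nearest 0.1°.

≈ 26.8°N, 64.6°W

The haversine formula gives a central angle δ ≈ 1.754 rad (100.5°) between the endpoints.
Interpolate at f = 2/5 with slerp weights a = sin((1−f)δ)/sin δ ≈ 0.884, b = sin(fδ)/sin δ ≈ 0.657.
p = a·p₁ + b·p₂ ≈ (0.383, -0.806, 0.451); φ = arcsin(p_z) ≈ 26.82°, λ = atan2(p_y, p_x) ≈ -64.58°.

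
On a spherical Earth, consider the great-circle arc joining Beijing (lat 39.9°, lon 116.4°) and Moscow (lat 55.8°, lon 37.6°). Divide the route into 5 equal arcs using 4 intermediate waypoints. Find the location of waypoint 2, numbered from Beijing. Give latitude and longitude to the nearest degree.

Write both endpoints as unit vectors p₁, p₂ with components (cos φ cos λ, cos φ sin λ, sin φ).
The central angle between the endpoints is δ = arccos(p₁·p₂) ≈ 0.909 rad (52.1°).
Interpolate at f = 2/5 with slerp weights a = sin((1−f)δ)/sin δ ≈ 0.658, b = sin(fδ)/sin δ ≈ 0.451.
p = a·p₁ + b·p₂ ≈ (-0.024, 0.607, 0.795); φ = arcsin(p_z) ≈ 52.63°, λ = atan2(p_y, p_x) ≈ 92.22°.

≈ lat 53°, lon 92°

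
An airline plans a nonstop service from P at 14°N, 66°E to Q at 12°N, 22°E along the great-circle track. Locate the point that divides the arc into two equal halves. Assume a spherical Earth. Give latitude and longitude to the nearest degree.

The haversine formula gives a central angle δ ≈ 0.748 rad (42.9°) between the endpoints.
Interpolate at f = 1/2 with slerp weights a = sin((1−f)δ)/sin δ ≈ 0.537, b = sin(fδ)/sin δ ≈ 0.537.
p = a·p₁ + b·p₂ ≈ (0.699, 0.673, 0.242); φ = arcsin(p_z) ≈ 13.98°, λ = atan2(p_y, p_x) ≈ 43.91°.

≈ 14°N, 44°E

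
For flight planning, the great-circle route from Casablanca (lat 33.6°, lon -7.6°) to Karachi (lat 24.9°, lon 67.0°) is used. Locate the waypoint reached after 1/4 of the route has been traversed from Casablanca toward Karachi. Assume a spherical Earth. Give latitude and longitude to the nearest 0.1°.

≈ lat 36.0°, lon 11.8°

Convert each endpoint to a unit vector on the sphere (x = cos φ cos λ, y = cos φ sin λ, z = sin φ).
The central angle between the endpoints is δ = arccos(p₁·p₂) ≈ 1.122 rad (64.3°).
Interpolate at f = 1/4 with slerp weights a = sin((1−f)δ)/sin δ ≈ 0.828, b = sin(fδ)/sin δ ≈ 0.307.
p = a·p₁ + b·p₂ ≈ (0.792, 0.165, 0.587); φ = arcsin(p_z) ≈ 35.97°, λ = atan2(p_y, p_x) ≈ 11.79°.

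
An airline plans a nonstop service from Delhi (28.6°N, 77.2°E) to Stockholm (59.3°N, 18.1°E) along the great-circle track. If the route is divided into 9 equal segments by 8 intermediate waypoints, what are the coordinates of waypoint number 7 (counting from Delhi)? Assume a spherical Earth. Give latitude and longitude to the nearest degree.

From cos δ = sin φ₁ sin φ₂ + cos φ₁ cos φ₂ cos Δλ, the central angle is δ ≈ 0.874 rad (50.1°).
Interpolate at f = 7/9 with slerp weights a = sin((1−f)δ)/sin δ ≈ 0.252, b = sin(fδ)/sin δ ≈ 0.820.
p = a·p₁ + b·p₂ ≈ (0.447, 0.345, 0.825); φ = arcsin(p_z) ≈ 55.62°, λ = atan2(p_y, p_x) ≈ 37.72°.

≈ 56°N, 38°E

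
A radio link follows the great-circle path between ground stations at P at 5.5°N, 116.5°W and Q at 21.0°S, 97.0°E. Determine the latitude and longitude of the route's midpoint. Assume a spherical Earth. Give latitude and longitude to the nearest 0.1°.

From cos δ = sin φ₁ sin φ₂ + cos φ₁ cos φ₂ cos Δλ, the central angle is δ ≈ 2.514 rad (144.0°).
Interpolate at f = 1/2 with slerp weights a = sin((1−f)δ)/sin δ ≈ 1.619, b = sin(fδ)/sin δ ≈ 1.619.
p = a·p₁ + b·p₂ ≈ (-0.903, 0.058, -0.425); φ = arcsin(p_z) ≈ -25.15°, λ = atan2(p_y, p_x) ≈ 176.33°.

≈ 25.2°S, 176.3°E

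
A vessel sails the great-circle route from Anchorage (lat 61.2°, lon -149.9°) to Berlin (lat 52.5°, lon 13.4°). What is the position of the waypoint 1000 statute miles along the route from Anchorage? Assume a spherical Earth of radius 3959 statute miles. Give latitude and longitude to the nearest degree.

≈ lat 75°, lon -139°

From cos δ = sin φ₁ sin φ₂ + cos φ₁ cos φ₂ cos Δλ, the central angle is δ ≈ 1.144 rad (65.5°). The total great-circle distance is δ·R ≈ 1.144 × 3959 ≈ 4528 mi, so the target fraction is f = 1000/4528 ≈ 0.221.
Interpolate at f ≈ 0.221 with slerp weights a = sin((1−f)δ)/sin δ ≈ 0.855, b = sin(fδ)/sin δ ≈ 0.275.
p = a·p₁ + b·p₂ ≈ (-0.194, -0.168, 0.967); φ = arcsin(p_z) ≈ 75.16°, λ = atan2(p_y, p_x) ≈ -139.09°.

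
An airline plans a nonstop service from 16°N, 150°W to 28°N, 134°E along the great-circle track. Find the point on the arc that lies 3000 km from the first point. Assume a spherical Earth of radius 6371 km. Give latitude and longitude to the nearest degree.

≈ 25°N, 177°W

Write both endpoints as unit vectors p₁, p₂ with components (cos φ cos λ, cos φ sin λ, sin φ).
The central angle between the endpoints is δ = arccos(p₁·p₂) ≈ 1.229 rad (70.4°). The total great-circle distance is δ·R ≈ 1.229 × 6371 ≈ 7833 km, so the target fraction is f = 3000/7833 ≈ 0.383.
Interpolate at f ≈ 0.383 with slerp weights a = sin((1−f)δ)/sin δ ≈ 0.730, b = sin(fδ)/sin δ ≈ 0.481.
p = a·p₁ + b·p₂ ≈ (-0.903, -0.045, 0.427); φ = arcsin(p_z) ≈ 25.29°, λ = atan2(p_y, p_x) ≈ -177.14°.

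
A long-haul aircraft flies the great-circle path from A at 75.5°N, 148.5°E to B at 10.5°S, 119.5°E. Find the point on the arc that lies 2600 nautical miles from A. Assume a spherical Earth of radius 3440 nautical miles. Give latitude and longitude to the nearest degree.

Write both endpoints as unit vectors p₁, p₂ with components (cos φ cos λ, cos φ sin λ, sin φ).
The central angle between the endpoints is δ = arccos(p₁·p₂) ≈ 1.532 rad (87.8°). The total great-circle distance is δ·R ≈ 1.532 × 3440 ≈ 5270 nmi, so the target fraction is f = 2600/5270 ≈ 0.493.
Interpolate at f ≈ 0.493 with slerp weights a = sin((1−f)δ)/sin δ ≈ 0.701, b = sin(fδ)/sin δ ≈ 0.686.
p = a·p₁ + b·p₂ ≈ (-0.482, 0.679, 0.554); φ = arcsin(p_z) ≈ 33.61°, λ = atan2(p_y, p_x) ≈ 125.36°.

≈ 34°N, 125°E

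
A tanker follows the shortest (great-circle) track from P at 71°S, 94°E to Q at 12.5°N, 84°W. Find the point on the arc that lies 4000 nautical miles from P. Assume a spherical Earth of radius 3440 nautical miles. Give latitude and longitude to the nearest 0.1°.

≈ 42.4°S, 83.2°W

From cos δ = sin φ₁ sin φ₂ + cos φ₁ cos φ₂ cos Δλ, the central angle is δ ≈ 2.120 rad (121.5°). The total great-circle distance is δ·R ≈ 2.120 × 3440 ≈ 7294 nmi, so the target fraction is f = 4000/7294 ≈ 0.548.
Interpolate at f ≈ 0.548 with slerp weights a = sin((1−f)δ)/sin δ ≈ 0.959, b = sin(fδ)/sin δ ≈ 1.076.
p = a·p₁ + b·p₂ ≈ (0.088, -0.734, -0.674); φ = arcsin(p_z) ≈ -42.36°, λ = atan2(p_y, p_x) ≈ -83.16°.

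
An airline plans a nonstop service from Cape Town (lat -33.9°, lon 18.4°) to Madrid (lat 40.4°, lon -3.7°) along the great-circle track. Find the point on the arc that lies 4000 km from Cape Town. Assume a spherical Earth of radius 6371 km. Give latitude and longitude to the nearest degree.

≈ lat 1°, lon 8°

From cos δ = sin φ₁ sin φ₂ + cos φ₁ cos φ₂ cos Δλ, the central angle is δ ≈ 1.345 rad (77.0°). The total great-circle distance is δ·R ≈ 1.345 × 6371 ≈ 8567 km, so the target fraction is f = 4000/8567 ≈ 0.467.
Interpolate at f ≈ 0.467 with slerp weights a = sin((1−f)δ)/sin δ ≈ 0.674, b = sin(fδ)/sin δ ≈ 0.603.
p = a·p₁ + b·p₂ ≈ (0.989, 0.147, 0.015); φ = arcsin(p_z) ≈ 0.84°, λ = atan2(p_y, p_x) ≈ 8.45°.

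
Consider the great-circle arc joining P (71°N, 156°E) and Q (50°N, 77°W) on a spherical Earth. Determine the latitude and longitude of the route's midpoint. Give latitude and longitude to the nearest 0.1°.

≈ (73.2°N, 107.2°W)

Convert each endpoint to a unit vector on the sphere (x = cos φ cos λ, y = cos φ sin λ, z = sin φ).
The central angle between the endpoints is δ = arccos(p₁·p₂) ≈ 0.929 rad (53.2°).
Interpolate at f = 1/2 with slerp weights a = sin((1−f)δ)/sin δ ≈ 0.559, b = sin(fδ)/sin δ ≈ 0.559.
p = a·p₁ + b·p₂ ≈ (-0.085, -0.276, 0.957); φ = arcsin(p_z) ≈ 73.19°, λ = atan2(p_y, p_x) ≈ -107.19°.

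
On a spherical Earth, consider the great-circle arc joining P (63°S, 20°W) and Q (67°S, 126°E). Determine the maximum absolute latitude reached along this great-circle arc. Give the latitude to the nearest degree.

≈ 82°S

The great circle lies in the plane with unit normal n̂ = (p₁ × p₂)/|p₁ × p₂|.
Here n̂_z ≈ +0.134; the vertex latitude is φ_max = arccos|n̂_z| ≈ 82.3°.
Check via Clairaut: cos φ_max = |cos φ₁| · sin C = cos(63.0°)·sin(162.8°) ≈ 0.134, again giving ≈ 82.3°.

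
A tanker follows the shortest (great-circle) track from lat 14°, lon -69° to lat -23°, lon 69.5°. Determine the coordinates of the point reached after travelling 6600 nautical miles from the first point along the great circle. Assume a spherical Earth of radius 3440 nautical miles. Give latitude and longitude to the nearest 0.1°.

≈ lat -22.5°, lon 37.1°

Convert each endpoint to a unit vector on the sphere (x = cos φ cos λ, y = cos φ sin λ, z = sin φ).
The central angle between the endpoints is δ = arccos(p₁·p₂) ≈ 2.439 rad (139.8°). The total great-circle distance is δ·R ≈ 2.439 × 3440 ≈ 8392 nmi, so the target fraction is f = 6600/8392 ≈ 0.786.
Interpolate at f ≈ 0.786 with slerp weights a = sin((1−f)δ)/sin δ ≈ 0.770, b = sin(fδ)/sin δ ≈ 1.456.
p = a·p₁ + b·p₂ ≈ (0.737, 0.557, -0.382); φ = arcsin(p_z) ≈ -22.48°, λ = atan2(p_y, p_x) ≈ 37.08°.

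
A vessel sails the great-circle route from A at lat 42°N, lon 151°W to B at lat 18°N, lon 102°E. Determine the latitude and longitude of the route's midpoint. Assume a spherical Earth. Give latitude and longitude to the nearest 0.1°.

Convert each endpoint to a unit vector on the sphere (x = cos φ cos λ, y = cos φ sin λ, z = sin φ).
The central angle between the endpoints is δ = arccos(p₁·p₂) ≈ 1.571 rad (90.0°).
Interpolate at f = 1/2 with slerp weights a = sin((1−f)δ)/sin δ ≈ 0.707, b = sin(fδ)/sin δ ≈ 0.707.
p = a·p₁ + b·p₂ ≈ (-0.599, 0.403, 0.692); φ = arcsin(p_z) ≈ 43.76°, λ = atan2(p_y, p_x) ≈ 146.08°.

≈ lat 43.8°N, lon 146.1°E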